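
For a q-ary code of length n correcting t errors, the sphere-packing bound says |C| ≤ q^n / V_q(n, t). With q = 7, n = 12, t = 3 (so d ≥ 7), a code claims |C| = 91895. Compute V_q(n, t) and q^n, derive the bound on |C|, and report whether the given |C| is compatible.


V_q(n, t) = 49969, q^n = 13841287201, Hamming bound = 276997, |C| = 91895 ≤ bound (satisfied).

Step 1: Compute V_q(n, t) = Σ_{j=0}^3 C(n, j) (q−1)^j.
  j = 0: C(12,0)·(6)^0 = 1·1 = 1.
  j = 1: C(12,1)·(6)^1 = 12·6 = 72.
  j = 2: C(12,2)·(6)^2 = 66·36 = 2376.
  j = 3: C(12,3)·(6)^3 = 220·216 = 47520.
  V_q(n, t) = 1 + 72 + 2376 + 47520 = 49969.
Step 2: q^n = 7^12 = 13841287201.
Step 3: Hamming bound ⌊q^n / V_q(n,t)⌋ = ⌊13841287201/49969⌋ = 276997.
Step 4: Compare |C| = 91895 to 276997: satisfied.
The claimed |C| lies below the Hamming bound.


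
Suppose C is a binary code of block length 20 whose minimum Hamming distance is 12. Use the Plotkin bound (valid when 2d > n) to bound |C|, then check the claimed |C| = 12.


Plotkin bound M ≤ 6; given |C| = 12 > bound (violated).

Check applicability: 2d = 24, n = 20.
2d − n = 4 > 0, so Plotkin applies.
Compute d/(2d−n) = 12/4 ≈ 3.0000.
⌊d/(2d−n)⌋ = 3.
Plotkin bound: M ≤ 2·3 = 6.
Given |C| = 12, check: VIOLATED.
This |C| is above the Plotkin bound, so no binary code with n = 20, d = 12 and 12 codewords exists.


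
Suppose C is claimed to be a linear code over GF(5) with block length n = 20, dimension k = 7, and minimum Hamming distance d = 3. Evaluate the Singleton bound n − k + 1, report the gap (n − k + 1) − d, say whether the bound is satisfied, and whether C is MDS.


Singleton RHS = n − k + 1 = 14, slack = 11, bound satisfied, not MDS.

Singleton bound: d ≤ n − k + 1.
Here n = 20, k = 7, so n − k + 1 = 14.
Given d = 3, check d ≤ 14: YES.
Slack = (n − k + 1) − d = 11.
The code is NOT MDS (slack = 11 > 0).
Description: the claimed parameters are [20, 7, 3]_5; such a code would be non-MDS.


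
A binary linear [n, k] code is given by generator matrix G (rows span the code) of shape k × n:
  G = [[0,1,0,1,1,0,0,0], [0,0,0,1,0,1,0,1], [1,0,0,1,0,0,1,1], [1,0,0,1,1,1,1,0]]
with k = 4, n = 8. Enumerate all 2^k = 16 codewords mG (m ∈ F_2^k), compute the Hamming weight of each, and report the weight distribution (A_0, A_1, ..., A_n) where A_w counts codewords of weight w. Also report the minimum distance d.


Weight distribution: A_0 = 1, A_1 = 1, A_2 = 1, A_3 = 4, A_4 = 5, A_5 = 3, A_6 = 1. Minimum distance d = 1.

Enumerate all 2^4 = 16 messages m ∈ F_2^4.
For each, compute codeword c = mG in F_2^8, then tally its weight.
  m = 0000 → c = 00000000, weight = 0.
  m = 1000 → c = 01011000, weight = 3.
  m = 0100 → c = 00010101, weight = 3.
  m = 1100 → c = 01001101, weight = 4.
  m = 0010 → c = 10010011, weight = 4.
  m = 1010 → c = 11001011, weight = 5.
  m = 0110 → c = 10000110, weight = 3.
  m = 1110 → c = 11011110, weight = 6.
  m = 0001 → c = 10011110, weight = 5.
  m = 1001 → c = 11000110, weight = 4.
  m = 0101 → c = 10001011, weight = 4.
  m = 1101 → c = 11010011, weight = 5.
  m = 0011 → c = 00001101, weight = 3.
  m = 1011 → c = 01010101, weight = 4.
  m = 0111 → c = 00011000, weight = 2.
  m = 1111 → c = 01000000, weight = 1.
Tally weights:
  weight 0: 1 codewords.
  weight 1: 1 codewords.
  weight 2: 1 codewords.
  weight 3: 4 codewords.
  weight 4: 5 codewords.
  weight 5: 3 codewords.
  weight 6: 1 codewords.
Minimum distance d = smallest w > 0 with A_w > 0 = 1.
Sanity: Σ A_w = 16 = 2^4 = 16 ✓.


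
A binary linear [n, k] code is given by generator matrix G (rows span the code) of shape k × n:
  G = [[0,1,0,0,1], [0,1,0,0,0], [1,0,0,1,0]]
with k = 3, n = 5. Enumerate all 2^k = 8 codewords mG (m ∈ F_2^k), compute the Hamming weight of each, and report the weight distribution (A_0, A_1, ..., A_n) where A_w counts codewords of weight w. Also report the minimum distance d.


Weight distribution: A_0 = 1, A_1 = 2, A_2 = 2, A_3 = 2, A_4 = 1. Minimum distance d = 1.

Enumerate all 2^3 = 8 messages m ∈ F_2^3.
For each, compute codeword c = mG in F_2^5, then tally its weight.
  m = 000 → c = 00000, weight = 0.
  m = 100 → c = 01001, weight = 2.
  m = 010 → c = 01000, weight = 1.
  m = 110 → c = 00001, weight = 1.
  m = 001 → c = 10010, weight = 2.
  m = 101 → c = 11011, weight = 4.
  m = 011 → c = 11010, weight = 3.
  m = 111 → c = 10011, weight = 3.
Tally weights:
  weight 0: 1 codewords.
  weight 1: 2 codewords.
  weight 2: 2 codewords.
  weight 3: 2 codewords.
  weight 4: 1 codewords.
Minimum distance d = smallest w > 0 with A_w > 0 = 1.
Sanity: Σ A_w = 8 = 2^3 = 8 ✓.


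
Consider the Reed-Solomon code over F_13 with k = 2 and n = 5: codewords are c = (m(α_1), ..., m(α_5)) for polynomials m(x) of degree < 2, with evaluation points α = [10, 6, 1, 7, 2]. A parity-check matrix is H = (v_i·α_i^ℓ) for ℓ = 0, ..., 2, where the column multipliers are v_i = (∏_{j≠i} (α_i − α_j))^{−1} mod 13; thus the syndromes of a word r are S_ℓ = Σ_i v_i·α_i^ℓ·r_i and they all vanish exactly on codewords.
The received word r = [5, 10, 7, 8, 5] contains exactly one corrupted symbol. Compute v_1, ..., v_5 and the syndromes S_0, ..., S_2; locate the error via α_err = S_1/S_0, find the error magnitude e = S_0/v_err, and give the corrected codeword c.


S = (7, 5, 11), error at position 1, error magnitude e = 3, c = [2, 10, 7, 8, 5].

Step 1: column multipliers v_i = (∏_{j≠i}(α_i − α_j))^{−1} mod 13.
  i = 1 (α = 10): (10−6)(10−1)(10−7)(10−2) = 4·9·3·8 = 864 ≡ 6, so v_1 = 6^{−1} = 11 (mod 13).
  i = 2 (α = 6): (6−10)(6−1)(6−7)(6−2) = (−4)·5·(−1)·4 = 80 ≡ 2, so v_2 = 2^{−1} = 7 (mod 13).
  i = 3 (α = 1): (1−10)(1−6)(1−7)(1−2) = (−9)·(−5)·(−6)·(−1) = 270 ≡ 10, so v_3 = 10^{−1} = 4 (mod 13).
  i = 4 (α = 7): (7−10)(7−6)(7−1)(7−2) = (−3)·1·6·5 = −90 ≡ 1, so v_4 = 1^{−1} = 1 (mod 13).
  i = 5 (α = 2): (2−10)(2−6)(2−1)(2−7) = (−8)·(−4)·1·(−5) = −160 ≡ 9, so v_5 = 9^{−1} = 3 (mod 13).
  v = [11, 7, 4, 1, 3].
Step 2: syndromes of r = [5, 10, 7, 8, 5] (all sums mod 13).
  S_0 = Σ v_i r_i = 11·5 + 7·10 + 4·7 + 1·8 + 3·5 = 176 ≡ 7.
  S_1 = Σ v_i α_i r_i = 11·10·5 + 7·6·10 + 4·1·7 + 1·7·8 + 3·2·5 = 1084 ≡ 5.
  α_i^2 mod 13 = [9, 10, 1, 10, 4].
  S_2 = Σ v_i α_i^2 r_i = 11·9·5 + 7·10·10 + 4·1·7 + 1·10·8 + 3·4·5 = 1363 ≡ 11.
  S = (7, 5, 11) ≠ 0, so r is not a codeword (an error is present).
Step 3: locate the error. For a single error e at position i, S_ℓ = v_i·e·α_i^ℓ, so α_err = S_1/S_0.
  S_0^{−1} = 7^{−1} = 2 (mod 13), so α_err = 5·2 = 10 ≡ 10 = α_1. Error position i = 1.
  Consistency check: S_2/S_1 = 11·8 = 88 ≡ 10 = α_err ✓ (single-error assumption holds).
Step 4: error magnitude e = S_0/v_1 = S_0·∏_{j≠1}(α_1 − α_j) = 7·6 = 42 ≡ 3 (mod 13).
Step 5: correct position 1: c_1 = r_1 − e = 5 − 3 ≡ 2 (mod 13). Hence c = [2, 10, 7, 8, 5].
  Check: interpolating c through the α_i gives m(x) = 9 + 11·x (degree < 2) with m(α_i) = c_i for every i, so c is indeed a codeword.


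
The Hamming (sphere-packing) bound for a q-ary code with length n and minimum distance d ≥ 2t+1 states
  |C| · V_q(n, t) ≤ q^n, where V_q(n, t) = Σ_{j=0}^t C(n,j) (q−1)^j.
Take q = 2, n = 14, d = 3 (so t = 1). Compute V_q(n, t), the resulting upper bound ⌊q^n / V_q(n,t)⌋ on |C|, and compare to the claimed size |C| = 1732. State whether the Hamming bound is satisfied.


V_q(n, t) = 15, q^n = 16384, Hamming bound = 1092, |C| = 1732 > bound (violated).

Step 1: Compute V_q(n, t) = Σ_{j=0}^1 C(n, j) (q−1)^j.
  j = 0: C(14,0)·(1)^0 = 1·1 = 1.
  j = 1: C(14,1)·(1)^1 = 14·1 = 14.
  V_q(n, t) = 1 + 14 = 15.
Step 2: q^n = 2^14 = 16384.
Step 3: Hamming bound ⌊q^n / V_q(n,t)⌋ = ⌊16384/15⌋ = 1092.
Step 4: Compare |C| = 1732 to 1092: violated.
The claimed |C| lies above the Hamming bound, so no 2-ary code of length 14 with d ≥ 3 can have 1732 codewords.


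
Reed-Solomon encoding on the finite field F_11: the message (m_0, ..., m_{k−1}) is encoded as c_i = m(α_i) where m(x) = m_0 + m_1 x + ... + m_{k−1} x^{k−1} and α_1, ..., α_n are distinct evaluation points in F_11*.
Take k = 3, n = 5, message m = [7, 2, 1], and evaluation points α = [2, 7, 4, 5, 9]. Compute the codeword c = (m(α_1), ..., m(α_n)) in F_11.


c = [4, 4, 9, 9, 7]

Message polynomial: m(x) = 7 + 2·x + 1·x^2 (mod 11).
For each evaluation point α_i, compute m(α_i) mod 11:
  α_1 = 2: Horner steps 1 → 4 → 4, so m(2) = 4.
  α_2 = 7: Horner steps 1 → 9 → 4, so m(7) = 4.
  α_3 = 4: Horner steps 1 → 6 → 9, so m(4) = 9.
  α_4 = 5: Horner steps 1 → 7 → 9, so m(5) = 9.
  α_5 = 9: Horner steps 1 → 0 → 7, so m(9) = 7.
Codeword c = [4, 4, 9, 9, 7] ∈ F_11^5.


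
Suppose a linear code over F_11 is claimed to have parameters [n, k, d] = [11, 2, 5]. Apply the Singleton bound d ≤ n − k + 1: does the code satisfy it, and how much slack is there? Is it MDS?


Singleton RHS = n − k + 1 = 10, slack = 5, bound satisfied, not MDS.

Singleton bound: d ≤ n − k + 1.
Here n = 11, k = 2, so n − k + 1 = 10.
Given d = 5, check d ≤ 10: YES.
Slack = (n − k + 1) − d = 5.
The code is NOT MDS (slack = 5 > 0).
Description: the claimed parameters are [11, 2, 5]_11; such a code would be non-MDS.


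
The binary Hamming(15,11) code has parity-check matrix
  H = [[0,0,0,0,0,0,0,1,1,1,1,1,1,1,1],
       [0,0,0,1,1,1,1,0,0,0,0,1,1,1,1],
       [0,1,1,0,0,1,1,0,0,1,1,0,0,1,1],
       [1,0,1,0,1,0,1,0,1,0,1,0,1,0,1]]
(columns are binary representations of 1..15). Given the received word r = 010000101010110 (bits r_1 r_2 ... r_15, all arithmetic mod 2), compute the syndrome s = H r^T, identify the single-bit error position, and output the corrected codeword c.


s = (0, 1, 0, 0)^T, error position = 4, corrected codeword c = 010100101010110

Compute s = H r^T mod 2 one row at a time:
  s_1 = 0 + 1 + 0 + 1 + 0 + 1 + 1 + 0 = 4 ≡ 0 (mod 2).
  s_2 = 0 + 0 + 0 + 1 + 0 + 1 + 1 + 0 = 3 ≡ 1 (mod 2).
  s_3 = 1 + 0 + 0 + 1 + 0 + 1 + 1 + 0 = 4 ≡ 0 (mod 2).
  s_4 = 0 + 0 + 0 + 1 + 1 + 1 + 1 + 0 = 4 ≡ 0 (mod 2).
s = (0, 1, 0, 0)^T — this equals column 4 of H (binary 0100), so error is at position 4.
Correct: flip bit 4 of r = 010000101010110 to get c = 010100101010110.


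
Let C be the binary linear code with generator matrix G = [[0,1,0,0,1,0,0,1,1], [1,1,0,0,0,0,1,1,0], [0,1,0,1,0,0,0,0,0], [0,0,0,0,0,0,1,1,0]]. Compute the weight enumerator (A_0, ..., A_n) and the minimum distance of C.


Weight distribution: A_0 = 1, A_2 = 4, A_4 = 9, A_6 = 2. Minimum distance d = 2.

Enumerate all 2^4 = 16 messages m ∈ F_2^4.
For each, compute codeword c = mG in F_2^9, then tally its weight.
  m = 0000 → c = 000000000, weight = 0.
  m = 1000 → c = 010010011, weight = 4.
  m = 0100 → c = 110000110, weight = 4.
  m = 1100 → c = 100010101, weight = 4.
  m = 0010 → c = 010100000, weight = 2.
  m = 1010 → c = 000110011, weight = 4.
  m = 0110 → c = 100100110, weight = 4.
  m = 1110 → c = 110110101, weight = 6.
  m = 0001 → c = 000000110, weight = 2.
  m = 1001 → c = 010010101, weight = 4.
  m = 0101 → c = 110000000, weight = 2.
  m = 1101 → c = 100010011, weight = 4.
  m = 0011 → c = 010100110, weight = 4.
  m = 1011 → c = 000110101, weight = 4.
  m = 0111 → c = 100100000, weight = 2.
  m = 1111 → c = 110110011, weight = 6.
Tally weights:
  weight 0: 1 codewords.
  weight 2: 4 codewords.
  weight 4: 9 codewords.
  weight 6: 2 codewords.
Minimum distance d = smallest w > 0 with A_w > 0 = 2.
Sanity: Σ A_w = 16 = 2^4 = 16 ✓.


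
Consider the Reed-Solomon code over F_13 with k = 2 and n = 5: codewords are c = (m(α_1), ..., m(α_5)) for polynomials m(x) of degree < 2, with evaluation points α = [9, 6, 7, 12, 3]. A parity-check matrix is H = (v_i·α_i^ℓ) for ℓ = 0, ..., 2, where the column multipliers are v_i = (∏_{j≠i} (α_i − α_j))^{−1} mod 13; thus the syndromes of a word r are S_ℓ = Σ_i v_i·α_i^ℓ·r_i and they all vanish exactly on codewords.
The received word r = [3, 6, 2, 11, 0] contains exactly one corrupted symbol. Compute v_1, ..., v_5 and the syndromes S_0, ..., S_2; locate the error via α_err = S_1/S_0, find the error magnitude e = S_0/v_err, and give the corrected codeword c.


S = (1, 6, 10), error at position 2, error magnitude e = 11, c = [3, 8, 2, 11, 0].

Step 1: column multipliers v_i = (∏_{j≠i}(α_i − α_j))^{−1} mod 13.
  i = 1 (α = 9): (9−6)(9−7)(9−12)(9−3) = 3·2·(−3)·6 = −108 ≡ 9, so v_1 = 9^{−1} = 3 (mod 13).
  i = 2 (α = 6): (6−9)(6−7)(6−12)(6−3) = (−3)·(−1)·(−6)·3 = −54 ≡ 11, so v_2 = 11^{−1} = 6 (mod 13).
  i = 3 (α = 7): (7−9)(7−6)(7−12)(7−3) = (−2)·1·(−5)·4 = 40 ≡ 1, so v_3 = 1^{−1} = 1 (mod 13).
  i = 4 (α = 12): (12−9)(12−6)(12−7)(12−3) = 3·6·5·9 = 810 ≡ 4, so v_4 = 4^{−1} = 10 (mod 13).
  i = 5 (α = 3): (3−9)(3−6)(3−7)(3−12) = (−6)·(−3)·(−4)·(−9) = 648 ≡ 11, so v_5 = 11^{−1} = 6 (mod 13).
  v = [3, 6, 1, 10, 6].
Step 2: syndromes of r = [3, 6, 2, 11, 0] (all sums mod 13).
  S_0 = Σ v_i r_i = 3·3 + 6·6 + 1·2 + 10·11 + 6·0 = 157 ≡ 1.
  S_1 = Σ v_i α_i r_i = 3·9·3 + 6·6·6 + 1·7·2 + 10·12·11 + 6·3·0 = 1631 ≡ 6.
  α_i^2 mod 13 = [3, 10, 10, 1, 9].
  S_2 = Σ v_i α_i^2 r_i = 3·3·3 + 6·10·6 + 1·10·2 + 10·1·11 + 6·9·0 = 517 ≡ 10.
  S = (1, 6, 10) ≠ 0, so r is not a codeword (an error is present).
Step 3: locate the error. For a single error e at position i, S_ℓ = v_i·e·α_i^ℓ, so α_err = S_1/S_0.
  S_0^{−1} = 1^{−1} = 1 (mod 13), so α_err = 6·1 = 6 ≡ 6 = α_2. Error position i = 2.
  Consistency check: S_2/S_1 = 10·11 = 110 ≡ 6 = α_err ✓ (single-error assumption holds).
Step 4: error magnitude e = S_0/v_2 = S_0·∏_{j≠2}(α_2 − α_j) = 1·11 = 11 ≡ 11 (mod 13).
Step 5: correct position 2: c_2 = r_2 − e = 6 − 11 ≡ 8 (mod 13). Hence c = [3, 8, 2, 11, 0].
  Check: interpolating c through the α_i gives m(x) = 5 + 7·x (degree < 2) with m(α_i) = c_i for every i, so c is indeed a codeword.


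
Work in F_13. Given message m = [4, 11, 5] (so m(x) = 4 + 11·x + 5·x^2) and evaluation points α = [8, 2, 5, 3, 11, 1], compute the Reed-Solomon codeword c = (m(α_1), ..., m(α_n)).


c = [9, 7, 2, 4, 2, 7]

Message polynomial: m(x) = 4 + 11·x + 5·x^2 (mod 13).
For each evaluation point α_i, compute m(α_i) mod 13:
  α_1 = 8: Horner steps 5 → 12 → 9, so m(8) = 9.
  α_2 = 2: Horner steps 5 → 8 → 7, so m(2) = 7.
  α_3 = 5: Horner steps 5 → 10 → 2, so m(5) = 2.
  α_4 = 3: Horner steps 5 → 0 → 4, so m(3) = 4.
  α_5 = 11: Horner steps 5 → 1 → 2, so m(11) = 2.
  α_6 = 1: Horner steps 5 → 3 → 7, so m(1) = 7.
Codeword c = [9, 7, 2, 4, 2, 7] ∈ F_13^6.


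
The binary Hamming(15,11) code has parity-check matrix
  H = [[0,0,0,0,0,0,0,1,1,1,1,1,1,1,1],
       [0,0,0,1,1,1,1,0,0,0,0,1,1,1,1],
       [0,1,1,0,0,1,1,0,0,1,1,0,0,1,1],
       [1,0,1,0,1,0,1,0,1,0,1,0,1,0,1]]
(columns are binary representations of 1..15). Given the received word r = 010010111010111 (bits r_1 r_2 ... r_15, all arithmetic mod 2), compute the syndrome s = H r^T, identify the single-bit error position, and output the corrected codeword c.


s = (0, 1, 1, 0)^T, error position = 6, corrected codeword c = 010011111010111

Compute s = H r^T mod 2 one row at a time:
  s_1 = 1 + 1 + 0 + 1 + 0 + 1 + 1 + 1 = 6 ≡ 0 (mod 2).
  s_2 = 0 + 1 + 0 + 1 + 0 + 1 + 1 + 1 = 5 ≡ 1 (mod 2).
  s_3 = 1 + 0 + 0 + 1 + 0 + 1 + 1 + 1 = 5 ≡ 1 (mod 2).
  s_4 = 0 + 0 + 1 + 1 + 1 + 1 + 1 + 1 = 6 ≡ 0 (mod 2).
s = (0, 1, 1, 0)^T — this equals column 6 of H (binary 0110), so error is at position 6.
Correct: flip bit 6 of r = 010010111010111 to get c = 010011111010111.


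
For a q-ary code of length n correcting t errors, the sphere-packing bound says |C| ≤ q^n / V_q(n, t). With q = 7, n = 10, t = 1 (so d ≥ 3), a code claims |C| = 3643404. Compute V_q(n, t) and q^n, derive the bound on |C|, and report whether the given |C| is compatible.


V_q(n, t) = 61, q^n = 282475249, Hamming bound = 4630741, |C| = 3643404 ≤ bound (satisfied).

Step 1: Compute V_q(n, t) = Σ_{j=0}^1 C(n, j) (q−1)^j.
  j = 0: C(10,0)·(6)^0 = 1·1 = 1.
  j = 1: C(10,1)·(6)^1 = 10·6 = 60.
  V_q(n, t) = 1 + 60 = 61.
Step 2: q^n = 7^10 = 282475249.
Step 3: Hamming bound ⌊q^n / V_q(n,t)⌋ = ⌊282475249/61⌋ = 4630741.
Step 4: Compare |C| = 3643404 to 4630741: satisfied.
The claimed |C| lies below the Hamming bound.


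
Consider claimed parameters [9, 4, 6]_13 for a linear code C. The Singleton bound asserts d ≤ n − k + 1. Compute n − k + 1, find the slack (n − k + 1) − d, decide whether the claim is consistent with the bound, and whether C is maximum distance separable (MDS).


Singleton RHS = n − k + 1 = 6, slack = 0, bound satisfied, MDS.

Singleton bound: d ≤ n − k + 1.
Here n = 9, k = 4, so n − k + 1 = 6.
Given d = 6, check d ≤ 6: YES.
Slack = (n − k + 1) − d = 0.
The code is MDS (slack = 0).
Description: the claimed parameters are [9, 4, 6]_13; such a code would be MDS (meets Singleton bound).


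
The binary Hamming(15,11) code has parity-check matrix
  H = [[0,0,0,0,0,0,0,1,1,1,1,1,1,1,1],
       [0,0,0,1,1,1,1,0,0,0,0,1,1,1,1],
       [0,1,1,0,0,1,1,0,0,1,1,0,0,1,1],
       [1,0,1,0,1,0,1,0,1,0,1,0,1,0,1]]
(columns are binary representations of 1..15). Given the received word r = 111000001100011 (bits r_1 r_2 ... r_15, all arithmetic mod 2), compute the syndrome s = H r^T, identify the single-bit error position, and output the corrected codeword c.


s = (0, 0, 1, 0)^T, error position = 2, corrected codeword c = 101000001100011

Compute s = H r^T mod 2 one row at a time:
  s_1 = 0 + 1 + 1 + 0 + 0 + 0 + 1 + 1 = 4 ≡ 0 (mod 2).
  s_2 = 0 + 0 + 0 + 0 + 0 + 0 + 1 + 1 = 2 ≡ 0 (mod 2).
  s_3 = 1 + 1 + 0 + 0 + 1 + 0 + 1 + 1 = 5 ≡ 1 (mod 2).
  s_4 = 1 + 1 + 0 + 0 + 1 + 0 + 0 + 1 = 4 ≡ 0 (mod 2).
s = (0, 0, 1, 0)^T — this equals column 2 of H (binary 0010), so error is at position 2.
Correct: flip bit 2 of r = 111000001100011 to get c = 101000001100011.


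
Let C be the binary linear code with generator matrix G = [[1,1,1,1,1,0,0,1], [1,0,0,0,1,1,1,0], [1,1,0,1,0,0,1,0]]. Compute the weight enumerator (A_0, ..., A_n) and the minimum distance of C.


Weight distribution: A_0 = 1, A_4 = 5, A_6 = 2. Minimum distance d = 4.

Enumerate all 2^3 = 8 messages m ∈ F_2^3.
For each, compute codeword c = mG in F_2^8, then tally its weight.
  m = 000 → c = 00000000, weight = 0.
  m = 100 → c = 11111001, weight = 6.
  m = 010 → c = 10001110, weight = 4.
  m = 110 → c = 01110111, weight = 6.
  m = 001 → c = 11010010, weight = 4.
  m = 101 → c = 00101011, weight = 4.
  m = 011 → c = 01011100, weight = 4.
  m = 111 → c = 10100101, weight = 4.
Tally weights:
  weight 0: 1 codewords.
  weight 4: 5 codewords.
  weight 6: 2 codewords.
Minimum distance d = smallest w > 0 with A_w > 0 = 4.
Sanity: Σ A_w = 8 = 2^3 = 8 ✓.


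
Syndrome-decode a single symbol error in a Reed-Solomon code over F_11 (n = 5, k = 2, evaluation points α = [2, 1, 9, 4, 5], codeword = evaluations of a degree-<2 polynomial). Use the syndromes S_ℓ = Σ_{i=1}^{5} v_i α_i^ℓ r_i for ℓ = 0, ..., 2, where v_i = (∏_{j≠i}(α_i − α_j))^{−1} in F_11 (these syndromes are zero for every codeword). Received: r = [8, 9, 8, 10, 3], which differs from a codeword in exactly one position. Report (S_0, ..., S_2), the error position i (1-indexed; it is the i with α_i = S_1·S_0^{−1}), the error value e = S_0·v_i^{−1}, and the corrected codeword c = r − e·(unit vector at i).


S = (3, 6, 1), error at position 1, error magnitude e = 6, c = [2, 9, 8, 10, 3].

Step 1: column multipliers v_i = (∏_{j≠i}(α_i − α_j))^{−1} mod 11.
  i = 1 (α = 2): (2−1)(2−9)(2−4)(2−5) = 1·(−7)·(−2)·(−3) = −42 ≡ 2, so v_1 = 2^{−1} = 6 (mod 11).
  i = 2 (α = 1): (1−2)(1−9)(1−4)(1−5) = (−1)·(−8)·(−3)·(−4) = 96 ≡ 8, so v_2 = 8^{−1} = 7 (mod 11).
  i = 3 (α = 9): (9−2)(9−1)(9−4)(9−5) = 7·8·5·4 = 1120 ≡ 9, so v_3 = 9^{−1} = 5 (mod 11).
  i = 4 (α = 4): (4−2)(4−1)(4−9)(4−5) = 2·3·(−5)·(−1) = 30 ≡ 8, so v_4 = 8^{−1} = 7 (mod 11).
  i = 5 (α = 5): (5−2)(5−1)(5−9)(5−4) = 3·4·(−4)·1 = −48 ≡ 7, so v_5 = 7^{−1} = 8 (mod 11).
  v = [6, 7, 5, 7, 8].
Step 2: syndromes of r = [8, 9, 8, 10, 3] (all sums mod 11).
  S_0 = Σ v_i r_i = 6·8 + 7·9 + 5·8 + 7·10 + 8·3 = 245 ≡ 3.
  S_1 = Σ v_i α_i r_i = 6·2·8 + 7·1·9 + 5·9·8 + 7·4·10 + 8·5·3 = 919 ≡ 6.
  α_i^2 mod 11 = [4, 1, 4, 5, 3].
  S_2 = Σ v_i α_i^2 r_i = 6·4·8 + 7·1·9 + 5·4·8 + 7·5·10 + 8·3·3 = 837 ≡ 1.
  S = (3, 6, 1) ≠ 0, so r is not a codeword (an error is present).
Step 3: locate the error. For a single error e at position i, S_ℓ = v_i·e·α_i^ℓ, so α_err = S_1/S_0.
  S_0^{−1} = 3^{−1} = 4 (mod 11), so α_err = 6·4 = 24 ≡ 2 = α_1. Error position i = 1.
  Consistency check: S_2/S_1 = 1·2 = 2 ≡ 2 = α_err ✓ (single-error assumption holds).
Step 4: error magnitude e = S_0/v_1 = S_0·∏_{j≠1}(α_1 − α_j) = 3·2 = 6 ≡ 6 (mod 11).
Step 5: correct position 1: c_1 = r_1 − e = 8 − 6 ≡ 2 (mod 11). Hence c = [2, 9, 8, 10, 3].
  Check: interpolating c through the α_i gives m(x) = 5 + 4·x (degree < 2) with m(α_i) = c_i for every i, so c is indeed a codeword.


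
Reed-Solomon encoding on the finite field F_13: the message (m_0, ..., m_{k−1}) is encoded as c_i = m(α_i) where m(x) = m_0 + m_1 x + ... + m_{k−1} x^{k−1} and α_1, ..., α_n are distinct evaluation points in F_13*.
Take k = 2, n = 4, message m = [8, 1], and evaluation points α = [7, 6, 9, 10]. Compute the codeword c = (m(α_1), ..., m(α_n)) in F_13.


c = [2, 1, 4, 5]

Message polynomial: m(x) = 8 + 1·x (mod 13).
For each evaluation point α_i, compute m(α_i) mod 13:
  α_1 = 7: Horner steps 1 → 2, so m(7) = 2.
  α_2 = 6: Horner steps 1 → 1, so m(6) = 1.
  α_3 = 9: Horner steps 1 → 4, so m(9) = 4.
  α_4 = 10: Horner steps 1 → 5, so m(10) = 5.
Codeword c = [2, 1, 4, 5] ∈ F_13^4.


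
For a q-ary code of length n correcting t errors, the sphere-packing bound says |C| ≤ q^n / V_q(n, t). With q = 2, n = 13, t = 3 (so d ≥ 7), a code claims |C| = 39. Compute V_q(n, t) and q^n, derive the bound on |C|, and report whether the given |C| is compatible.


V_q(n, t) = 378, q^n = 8192, Hamming bound = 21, |C| = 39 > bound (violated).

Step 1: Compute V_q(n, t) = Σ_{j=0}^3 C(n, j) (q−1)^j.
  j = 0: C(13,0)·(1)^0 = 1·1 = 1.
  j = 1: C(13,1)·(1)^1 = 13·1 = 13.
  j = 2: C(13,2)·(1)^2 = 78·1 = 78.
  j = 3: C(13,3)·(1)^3 = 286·1 = 286.
  V_q(n, t) = 1 + 13 + 78 + 286 = 378.
Step 2: q^n = 2^13 = 8192.
Step 3: Hamming bound ⌊q^n / V_q(n,t)⌋ = ⌊8192/378⌋ = 21.
Step 4: Compare |C| = 39 to 21: violated.
The claimed |C| lies above the Hamming bound, so no 2-ary code of length 13 with d ≥ 7 can have 39 codewords.


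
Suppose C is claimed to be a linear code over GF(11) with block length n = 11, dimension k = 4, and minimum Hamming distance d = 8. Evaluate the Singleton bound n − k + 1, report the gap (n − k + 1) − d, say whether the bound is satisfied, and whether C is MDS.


Singleton RHS = n − k + 1 = 8, slack = 0, bound satisfied, MDS.

Singleton bound: d ≤ n − k + 1.
Here n = 11, k = 4, so n − k + 1 = 8.
Given d = 8, check d ≤ 8: YES.
Slack = (n − k + 1) − d = 0.
The code is MDS (slack = 0).
Description: the claimed parameters are [11, 4, 8]_11; such a code would be MDS (meets Singleton bound).


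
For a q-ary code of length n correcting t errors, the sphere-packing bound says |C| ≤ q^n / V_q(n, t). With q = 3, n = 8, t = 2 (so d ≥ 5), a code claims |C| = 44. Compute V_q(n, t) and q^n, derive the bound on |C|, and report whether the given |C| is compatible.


V_q(n, t) = 129, q^n = 6561, Hamming bound = 50, |C| = 44 ≤ bound (satisfied).

Step 1: Compute V_q(n, t) = Σ_{j=0}^2 C(n, j) (q−1)^j.
  j = 0: C(8,0)·(2)^0 = 1·1 = 1.
  j = 1: C(8,1)·(2)^1 = 8·2 = 16.
  j = 2: C(8,2)·(2)^2 = 28·4 = 112.
  V_q(n, t) = 1 + 16 + 112 = 129.
Step 2: q^n = 3^8 = 6561.
Step 3: Hamming bound ⌊q^n / V_q(n,t)⌋ = ⌊6561/129⌋ = 50.
Step 4: Compare |C| = 44 to 50: satisfied.
The claimed |C| lies below the Hamming bound.


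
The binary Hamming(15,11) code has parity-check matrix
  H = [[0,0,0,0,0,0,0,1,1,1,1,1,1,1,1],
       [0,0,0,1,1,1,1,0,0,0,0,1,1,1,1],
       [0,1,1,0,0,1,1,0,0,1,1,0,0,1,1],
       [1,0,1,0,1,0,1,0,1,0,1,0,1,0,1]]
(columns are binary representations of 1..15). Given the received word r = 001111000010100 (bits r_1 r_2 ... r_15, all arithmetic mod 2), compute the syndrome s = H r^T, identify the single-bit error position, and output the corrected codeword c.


s = (0, 0, 1, 0)^T, error position = 2, corrected codeword c = 011111000010100

Compute s = H r^T mod 2 one row at a time:
  s_1 = 0 + 0 + 0 + 1 + 0 + 1 + 0 + 0 = 2 ≡ 0 (mod 2).
  s_2 = 1 + 1 + 1 + 0 + 0 + 1 + 0 + 0 = 4 ≡ 0 (mod 2).
  s_3 = 0 + 1 + 1 + 0 + 0 + 1 + 0 + 0 = 3 ≡ 1 (mod 2).
  s_4 = 0 + 1 + 1 + 0 + 0 + 1 + 1 + 0 = 4 ≡ 0 (mod 2).
s = (0, 0, 1, 0)^T — this equals column 2 of H (binary 0010), so error is at position 2.
Correct: flip bit 2 of r = 001111000010100 to get c = 011111000010100.


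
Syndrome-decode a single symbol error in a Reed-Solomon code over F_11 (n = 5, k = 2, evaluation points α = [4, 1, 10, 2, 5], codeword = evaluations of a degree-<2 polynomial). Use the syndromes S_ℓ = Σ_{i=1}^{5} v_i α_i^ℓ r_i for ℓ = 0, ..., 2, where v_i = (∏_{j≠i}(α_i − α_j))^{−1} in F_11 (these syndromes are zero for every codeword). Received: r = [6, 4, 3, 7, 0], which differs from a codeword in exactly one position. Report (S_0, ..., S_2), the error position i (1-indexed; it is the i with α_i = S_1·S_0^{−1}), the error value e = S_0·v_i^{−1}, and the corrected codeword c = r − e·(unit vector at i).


S = (10, 10, 10), error at position 2, error magnitude e = 2, c = [6, 2, 3, 7, 0].

Step 1: column multipliers v_i = (∏_{j≠i}(α_i − α_j))^{−1} mod 11.
  i = 1 (α = 4): (4−1)(4−10)(4−2)(4−5) = 3·(−6)·2·(−1) = 36 ≡ 3, so v_1 = 3^{−1} = 4 (mod 11).
  i = 2 (α = 1): (1−4)(1−10)(1−2)(1−5) = (−3)·(−9)·(−1)·(−4) = 108 ≡ 9, so v_2 = 9^{−1} = 5 (mod 11).
  i = 3 (α = 10): (10−4)(10−1)(10−2)(10−5) = 6·9·8·5 = 2160 ≡ 4, so v_3 = 4^{−1} = 3 (mod 11).
  i = 4 (α = 2): (2−4)(2−1)(2−10)(2−5) = (−2)·1·(−8)·(−3) = −48 ≡ 7, so v_4 = 7^{−1} = 8 (mod 11).
  i = 5 (α = 5): (5−4)(5−1)(5−10)(5−2) = 1·4·(−5)·3 = −60 ≡ 6, so v_5 = 6^{−1} = 2 (mod 11).
  v = [4, 5, 3, 8, 2].
Step 2: syndromes of r = [6, 4, 3, 7, 0] (all sums mod 11).
  S_0 = Σ v_i r_i = 4·6 + 5·4 + 3·3 + 8·7 + 2·0 = 109 ≡ 10.
  S_1 = Σ v_i α_i r_i = 4·4·6 + 5·1·4 + 3·10·3 + 8·2·7 + 2·5·0 = 318 ≡ 10.
  α_i^2 mod 11 = [5, 1, 1, 4, 3].
  S_2 = Σ v_i α_i^2 r_i = 4·5·6 + 5·1·4 + 3·1·3 + 8·4·7 + 2·3·0 = 373 ≡ 10.
  S = (10, 10, 10) ≠ 0, so r is not a codeword (an error is present).
Step 3: locate the error. For a single error e at position i, S_ℓ = v_i·e·α_i^ℓ, so α_err = S_1/S_0.
  S_0^{−1} = 10^{−1} = 10 (mod 11), so α_err = 10·10 = 100 ≡ 1 = α_2. Error position i = 2.
  Consistency check: S_2/S_1 = 10·10 = 100 ≡ 1 = α_err ✓ (single-error assumption holds).
Step 4: error magnitude e = S_0/v_2 = S_0·∏_{j≠2}(α_2 − α_j) = 10·9 = 90 ≡ 2 (mod 11).
Step 5: correct position 2: c_2 = r_2 − e = 4 − 2 ≡ 2 (mod 11). Hence c = [6, 2, 3, 7, 0].
  Check: interpolating c through the α_i gives m(x) = 8 + 5·x (degree < 2) with m(α_i) = c_i for every i, so c is indeed a codeword.


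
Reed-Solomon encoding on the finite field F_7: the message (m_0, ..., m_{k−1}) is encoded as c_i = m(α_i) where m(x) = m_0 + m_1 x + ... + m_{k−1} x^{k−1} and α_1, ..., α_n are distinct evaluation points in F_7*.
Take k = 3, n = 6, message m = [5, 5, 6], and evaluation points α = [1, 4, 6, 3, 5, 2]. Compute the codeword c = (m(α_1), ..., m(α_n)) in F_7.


c = [2, 2, 6, 4, 5, 4]

Message polynomial: m(x) = 5 + 5·x + 6·x^2 (mod 7).
For each evaluation point α_i, compute m(α_i) mod 7:
  α_1 = 1: Horner steps 6 → 4 → 2, so m(1) = 2.
  α_2 = 4: Horner steps 6 → 1 → 2, so m(4) = 2.
  α_3 = 6: Horner steps 6 → 6 → 6, so m(6) = 6.
  α_4 = 3: Horner steps 6 → 2 → 4, so m(3) = 4.
  α_5 = 5: Horner steps 6 → 0 → 5, so m(5) = 5.
  α_6 = 2: Horner steps 6 → 3 → 4, so m(2) = 4.
Codeword c = [2, 2, 6, 4, 5, 4] ∈ F_7^6.


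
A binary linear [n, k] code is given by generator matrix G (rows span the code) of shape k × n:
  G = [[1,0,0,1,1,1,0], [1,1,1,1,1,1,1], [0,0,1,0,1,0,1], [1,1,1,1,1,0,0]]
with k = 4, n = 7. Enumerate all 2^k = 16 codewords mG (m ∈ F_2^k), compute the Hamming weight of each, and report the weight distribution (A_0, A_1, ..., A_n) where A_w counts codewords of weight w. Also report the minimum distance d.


Weight distribution: A_0 = 1, A_2 = 2, A_3 = 5, A_4 = 5, A_5 = 2, A_7 = 1. Minimum distance d = 2.

Enumerate all 2^4 = 16 messages m ∈ F_2^4.
For each, compute codeword c = mG in F_2^7, then tally its weight.
  m = 0000 → c = 0000000, weight = 0.
  m = 1000 → c = 1001110, weight = 4.
  m = 0100 → c = 1111111, weight = 7.
  m = 1100 → c = 0110001, weight = 3.
  m = 0010 → c = 0010101, weight = 3.
  m = 1010 → c = 1011011, weight = 5.
  m = 0110 → c = 1101010, weight = 4.
  m = 1110 → c = 0100100, weight = 2.
  m = 0001 → c = 1111100, weight = 5.
  m = 1001 → c = 0110010, weight = 3.
  m = 0101 → c = 0000011, weight = 2.
  m = 1101 → c = 1001101, weight = 4.
  m = 0011 → c = 1101001, weight = 4.
  m = 1011 → c = 0100111, weight = 4.
  m = 0111 → c = 0010110, weight = 3.
  m = 1111 → c = 1011000, weight = 3.
Tally weights:
  weight 0: 1 codewords.
  weight 2: 2 codewords.
  weight 3: 5 codewords.
  weight 4: 5 codewords.
  weight 5: 2 codewords.
  weight 7: 1 codewords.
Minimum distance d = smallest w > 0 with A_w > 0 = 2.
Sanity: Σ A_w = 16 = 2^4 = 16 ✓.


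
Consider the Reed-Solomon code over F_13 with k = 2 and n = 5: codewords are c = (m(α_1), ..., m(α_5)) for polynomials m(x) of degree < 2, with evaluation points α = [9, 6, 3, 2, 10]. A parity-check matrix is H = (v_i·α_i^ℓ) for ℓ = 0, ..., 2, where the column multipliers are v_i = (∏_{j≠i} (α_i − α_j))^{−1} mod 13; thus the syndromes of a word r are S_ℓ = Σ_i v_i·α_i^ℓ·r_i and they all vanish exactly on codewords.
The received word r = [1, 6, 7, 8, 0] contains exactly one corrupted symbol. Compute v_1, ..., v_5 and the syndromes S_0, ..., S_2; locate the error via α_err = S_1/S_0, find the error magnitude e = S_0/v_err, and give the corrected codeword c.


S = (2, 12, 7), error at position 2, error magnitude e = 2, c = [1, 4, 7, 8, 0].

Step 1: column multipliers v_i = (∏_{j≠i}(α_i − α_j))^{−1} mod 13.
  i = 1 (α = 9): (9−6)(9−3)(9−2)(9−10) = 3·6·7·(−1) = −126 ≡ 4, so v_1 = 4^{−1} = 10 (mod 13).
  i = 2 (α = 6): (6−9)(6−3)(6−2)(6−10) = (−3)·3·4·(−4) = 144 ≡ 1, so v_2 = 1^{−1} = 1 (mod 13).
  i = 3 (α = 3): (3−9)(3−6)(3−2)(3−10) = (−6)·(−3)·1·(−7) = −126 ≡ 4, so v_3 = 4^{−1} = 10 (mod 13).
  i = 4 (α = 2): (2−9)(2−6)(2−3)(2−10) = (−7)·(−4)·(−1)·(−8) = 224 ≡ 3, so v_4 = 3^{−1} = 9 (mod 13).
  i = 5 (α = 10): (10−9)(10−6)(10−3)(10−2) = 1·4·7·8 = 224 ≡ 3, so v_5 = 3^{−1} = 9 (mod 13).
  v = [10, 1, 10, 9, 9].
Step 2: syndromes of r = [1, 6, 7, 8, 0] (all sums mod 13).
  S_0 = Σ v_i r_i = 10·1 + 1·6 + 10·7 + 9·8 + 9·0 = 158 ≡ 2.
  S_1 = Σ v_i α_i r_i = 10·9·1 + 1·6·6 + 10·3·7 + 9·2·8 + 9·10·0 = 480 ≡ 12.
  α_i^2 mod 13 = [3, 10, 9, 4, 9].
  S_2 = Σ v_i α_i^2 r_i = 10·3·1 + 1·10·6 + 10·9·7 + 9·4·8 + 9·9·0 = 1008 ≡ 7.
  S = (2, 12, 7) ≠ 0, so r is not a codeword (an error is present).
Step 3: locate the error. For a single error e at position i, S_ℓ = v_i·e·α_i^ℓ, so α_err = S_1/S_0.
  S_0^{−1} = 2^{−1} = 7 (mod 13), so α_err = 12·7 = 84 ≡ 6 = α_2. Error position i = 2.
  Consistency check: S_2/S_1 = 7·12 = 84 ≡ 6 = α_err ✓ (single-error assumption holds).
Step 4: error magnitude e = S_0/v_2 = S_0·∏_{j≠2}(α_2 − α_j) = 2·1 = 2 ≡ 2 (mod 13).
Step 5: correct position 2: c_2 = r_2 − e = 6 − 2 ≡ 4 (mod 13). Hence c = [1, 4, 7, 8, 0].
  Check: interpolating c through the α_i gives m(x) = 10 + 12·x (degree < 2) with m(α_i) = c_i for every i, so c is indeed a codeword.


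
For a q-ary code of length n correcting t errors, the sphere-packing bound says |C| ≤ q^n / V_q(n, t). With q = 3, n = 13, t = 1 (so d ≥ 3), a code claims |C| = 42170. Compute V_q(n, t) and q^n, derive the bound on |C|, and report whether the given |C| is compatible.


V_q(n, t) = 27, q^n = 1594323, Hamming bound = 59049, |C| = 42170 ≤ bound (satisfied).

Step 1: Compute V_q(n, t) = Σ_{j=0}^1 C(n, j) (q−1)^j.
  j = 0: C(13,0)·(2)^0 = 1·1 = 1.
  j = 1: C(13,1)·(2)^1 = 13·2 = 26.
  V_q(n, t) = 1 + 26 = 27.
Step 2: q^n = 3^13 = 1594323.
Step 3: Hamming bound ⌊q^n / V_q(n,t)⌋ = ⌊1594323/27⌋ = 59049.
Step 4: Compare |C| = 42170 to 59049: satisfied.
The claimed |C| lies below the Hamming bound.


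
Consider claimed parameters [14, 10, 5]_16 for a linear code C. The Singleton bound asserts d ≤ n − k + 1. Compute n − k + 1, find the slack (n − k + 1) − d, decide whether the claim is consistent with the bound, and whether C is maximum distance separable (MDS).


Singleton RHS = n − k + 1 = 5, slack = 0, bound satisfied, MDS.

Singleton bound: d ≤ n − k + 1.
Here n = 14, k = 10, so n − k + 1 = 5.
Given d = 5, check d ≤ 5: YES.
Slack = (n − k + 1) − d = 0.
The code is MDS (slack = 0).
Description: the claimed parameters are [14, 10, 5]_16; such a code would be MDS (meets Singleton bound).


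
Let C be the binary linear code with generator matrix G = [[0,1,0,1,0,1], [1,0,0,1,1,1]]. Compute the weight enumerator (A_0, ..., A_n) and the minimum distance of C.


Weight distribution: A_0 = 1, A_3 = 2, A_4 = 1. Minimum distance d = 3.

Enumerate all 2^2 = 4 messages m ∈ F_2^2.
For each, compute codeword c = mG in F_2^6, then tally its weight.
  m = 00 → c = 000000, weight = 0.
  m = 10 → c = 010101, weight = 3.
  m = 01 → c = 100111, weight = 4.
  m = 11 → c = 110010, weight = 3.
Tally weights:
  weight 0: 1 codewords.
  weight 3: 2 codewords.
  weight 4: 1 codewords.
Minimum distance d = smallest w > 0 with A_w > 0 = 3.
Sanity: Σ A_w = 4 = 2^2 = 4 ✓.


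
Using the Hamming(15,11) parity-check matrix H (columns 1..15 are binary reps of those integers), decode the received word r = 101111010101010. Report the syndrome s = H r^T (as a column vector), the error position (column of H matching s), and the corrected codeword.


s = (0, 1, 0, 1)^T, error position = 5, corrected codeword c = 101101010101010

Compute s = H r^T mod 2 one row at a time:
  s_1 = 1 + 0 + 1 + 0 + 1 + 0 + 1 + 0 = 4 ≡ 0 (mod 2).
  s_2 = 1 + 1 + 1 + 0 + 1 + 0 + 1 + 0 = 5 ≡ 1 (mod 2).
  s_3 = 0 + 1 + 1 + 0 + 1 + 0 + 1 + 0 = 4 ≡ 0 (mod 2).
  s_4 = 1 + 1 + 1 + 0 + 0 + 0 + 0 + 0 = 3 ≡ 1 (mod 2).
s = (0, 1, 0, 1)^T — this equals column 5 of H (binary 0101), so error is at position 5.
Correct: flip bit 5 of r = 101111010101010 to get c = 101101010101010.


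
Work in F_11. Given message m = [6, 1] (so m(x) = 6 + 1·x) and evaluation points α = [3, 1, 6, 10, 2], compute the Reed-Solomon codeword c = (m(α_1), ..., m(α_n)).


c = [9, 7, 1, 5, 8]

Message polynomial: m(x) = 6 + 1·x (mod 11).
For each evaluation point α_i, compute m(α_i) mod 11:
  α_1 = 3: Horner steps 1 → 9, so m(3) = 9.
  α_2 = 1: Horner steps 1 → 7, so m(1) = 7.
  α_3 = 6: Horner steps 1 → 1, so m(6) = 1.
  α_4 = 10: Horner steps 1 → 5, so m(10) = 5.
  α_5 = 2: Horner steps 1 → 8, so m(2) = 8.
Codeword c = [9, 7, 1, 5, 8] ∈ F_11^5.


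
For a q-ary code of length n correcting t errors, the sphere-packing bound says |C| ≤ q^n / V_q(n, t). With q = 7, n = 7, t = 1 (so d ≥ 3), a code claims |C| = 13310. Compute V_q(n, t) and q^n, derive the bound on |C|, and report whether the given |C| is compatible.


V_q(n, t) = 43, q^n = 823543, Hamming bound = 19152, |C| = 13310 ≤ bound (satisfied).

Step 1: Compute V_q(n, t) = Σ_{j=0}^1 C(n, j) (q−1)^j.
  j = 0: C(7,0)·(6)^0 = 1·1 = 1.
  j = 1: C(7,1)·(6)^1 = 7·6 = 42.
  V_q(n, t) = 1 + 42 = 43.
Step 2: q^n = 7^7 = 823543.
Step 3: Hamming bound ⌊q^n / V_q(n,t)⌋ = ⌊823543/43⌋ = 19152.
Step 4: Compare |C| = 13310 to 19152: satisfied.
The claimed |C| lies below the Hamming bound.


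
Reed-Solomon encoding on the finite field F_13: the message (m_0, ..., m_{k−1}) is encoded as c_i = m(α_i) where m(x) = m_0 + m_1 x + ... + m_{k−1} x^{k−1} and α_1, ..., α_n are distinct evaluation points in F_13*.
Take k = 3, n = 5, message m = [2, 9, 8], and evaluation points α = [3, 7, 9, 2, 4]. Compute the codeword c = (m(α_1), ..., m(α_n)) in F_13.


c = [10, 2, 3, 0, 10]

Message polynomial: m(x) = 2 + 9·x + 8·x^2 (mod 13).
For each evaluation point α_i, compute m(α_i) mod 13:
  α_1 = 3: Horner steps 8 → 7 → 10, so m(3) = 10.
  α_2 = 7: Horner steps 8 → 0 → 2, so m(7) = 2.
  α_3 = 9: Horner steps 8 → 3 → 3, so m(9) = 3.
  α_4 = 2: Horner steps 8 → 12 → 0, so m(2) = 0.
  α_5 = 4: Horner steps 8 → 2 → 10, so m(4) = 10.
Codeword c = [10, 2, 3, 0, 10] ∈ F_13^5.


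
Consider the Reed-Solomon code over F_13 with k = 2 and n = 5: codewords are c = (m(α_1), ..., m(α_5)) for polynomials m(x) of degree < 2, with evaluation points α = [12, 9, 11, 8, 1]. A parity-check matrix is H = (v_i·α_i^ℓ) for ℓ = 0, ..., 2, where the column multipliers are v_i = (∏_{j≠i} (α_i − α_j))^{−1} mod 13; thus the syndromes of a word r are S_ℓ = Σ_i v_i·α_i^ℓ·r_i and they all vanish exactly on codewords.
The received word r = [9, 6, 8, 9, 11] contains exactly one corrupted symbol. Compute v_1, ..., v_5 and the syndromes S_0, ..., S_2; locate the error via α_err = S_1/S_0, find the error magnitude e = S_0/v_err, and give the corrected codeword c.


S = (8, 12, 5), error at position 4, error magnitude e = 4, c = [9, 6, 8, 5, 11].

Step 1: column multipliers v_i = (∏_{j≠i}(α_i − α_j))^{−1} mod 13.
  i = 1 (α = 12): (12−9)(12−11)(12−8)(12−1) = 3·1·4·11 = 132 ≡ 2, so v_1 = 2^{−1} = 7 (mod 13).
  i = 2 (α = 9): (9−12)(9−11)(9−8)(9−1) = (−3)·(−2)·1·8 = 48 ≡ 9, so v_2 = 9^{−1} = 3 (mod 13).
  i = 3 (α = 11): (11−12)(11−9)(11−8)(11−1) = (−1)·2·3·10 = −60 ≡ 5, so v_3 = 5^{−1} = 8 (mod 13).
  i = 4 (α = 8): (8−12)(8−9)(8−11)(8−1) = (−4)·(−1)·(−3)·7 = −84 ≡ 7, so v_4 = 7^{−1} = 2 (mod 13).
  i = 5 (α = 1): (1−12)(1−9)(1−11)(1−8) = (−11)·(−8)·(−10)·(−7) = 6160 ≡ 11, so v_5 = 11^{−1} = 6 (mod 13).
  v = [7, 3, 8, 2, 6].
Step 2: syndromes of r = [9, 6, 8, 9, 11] (all sums mod 13).
  S_0 = Σ v_i r_i = 7·9 + 3·6 + 8·8 + 2·9 + 6·11 = 229 ≡ 8.
  S_1 = Σ v_i α_i r_i = 7·12·9 + 3·9·6 + 8·11·8 + 2·8·9 + 6·1·11 = 1832 ≡ 12.
  α_i^2 mod 13 = [1, 3, 4, 12, 1].
  S_2 = Σ v_i α_i^2 r_i = 7·1·9 + 3·3·6 + 8·4·8 + 2·12·9 + 6·1·11 = 655 ≡ 5.
  S = (8, 12, 5) ≠ 0, so r is not a codeword (an error is present).
Step 3: locate the error. For a single error e at position i, S_ℓ = v_i·e·α_i^ℓ, so α_err = S_1/S_0.
  S_0^{−1} = 8^{−1} = 5 (mod 13), so α_err = 12·5 = 60 ≡ 8 = α_4. Error position i = 4.
  Consistency check: S_2/S_1 = 5·12 = 60 ≡ 8 = α_err ✓ (single-error assumption holds).
Step 4: error magnitude e = S_0/v_4 = S_0·∏_{j≠4}(α_4 − α_j) = 8·7 = 56 ≡ 4 (mod 13).
Step 5: correct position 4: c_4 = r_4 − e = 9 − 4 ≡ 5 (mod 13). Hence c = [9, 6, 8, 5, 11].
  Check: interpolating c through the α_i gives m(x) = 10 + 1·x (degree < 2) with m(α_i) = c_i for every i, so c is indeed a codeword.


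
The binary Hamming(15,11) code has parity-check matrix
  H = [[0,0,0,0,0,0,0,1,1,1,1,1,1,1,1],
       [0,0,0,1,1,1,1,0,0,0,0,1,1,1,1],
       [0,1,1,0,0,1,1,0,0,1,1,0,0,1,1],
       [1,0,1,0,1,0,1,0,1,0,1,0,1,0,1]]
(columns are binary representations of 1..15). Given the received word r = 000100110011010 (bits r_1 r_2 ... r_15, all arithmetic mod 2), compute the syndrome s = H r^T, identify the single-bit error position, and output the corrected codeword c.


s = (0, 0, 1, 0)^T, error position = 2, corrected codeword c = 010100110011010

Compute s = H r^T mod 2 one row at a time:
  s_1 = 1 + 0 + 0 + 1 + 1 + 0 + 1 + 0 = 4 ≡ 0 (mod 2).
  s_2 = 1 + 0 + 0 + 1 + 1 + 0 + 1 + 0 = 4 ≡ 0 (mod 2).
  s_3 = 0 + 0 + 0 + 1 + 0 + 1 + 1 + 0 = 3 ≡ 1 (mod 2).
  s_4 = 0 + 0 + 0 + 1 + 0 + 1 + 0 + 0 = 2 ≡ 0 (mod 2).
s = (0, 0, 1, 0)^T — this equals column 2 of H (binary 0010), so error is at position 2.
Correct: flip bit 2 of r = 000100110011010 to get c = 010100110011010.
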